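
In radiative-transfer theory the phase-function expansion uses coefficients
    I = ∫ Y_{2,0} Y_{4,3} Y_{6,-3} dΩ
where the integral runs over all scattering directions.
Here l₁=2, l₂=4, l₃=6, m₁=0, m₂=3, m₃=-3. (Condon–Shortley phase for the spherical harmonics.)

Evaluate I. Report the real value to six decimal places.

-0.165283

Rules hold: Σm=0, L=12 even, 2≤6≤6.
N = 5·9·13 = 585
Δ = 0!·4!·8!/13! = 1/6435
Racah Σ t=0..0: t=0:+1/2304 = 1/2304
⇒ 3j(2 4 6; 0 0 0)² = 5/143, sgn +1
Racah Σ t=0..0: t=0:+1/20160 = 1/20160
⇒ 3j(2 4 6; 0 3 -3)² = 12/715, sgn -1
4πI² = N·(3j₀)²·(3jₘ)² = 540/1573
I = -1·√(0.343293/4π) = -0.16528277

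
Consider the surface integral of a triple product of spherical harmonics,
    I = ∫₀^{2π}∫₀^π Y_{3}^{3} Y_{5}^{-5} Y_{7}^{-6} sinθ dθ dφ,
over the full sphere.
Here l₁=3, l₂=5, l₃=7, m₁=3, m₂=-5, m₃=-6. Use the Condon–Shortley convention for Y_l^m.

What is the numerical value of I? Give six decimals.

Σmᵢ = -8 ≠ 0, so the φ-integral vanishes; I = 0

0.000000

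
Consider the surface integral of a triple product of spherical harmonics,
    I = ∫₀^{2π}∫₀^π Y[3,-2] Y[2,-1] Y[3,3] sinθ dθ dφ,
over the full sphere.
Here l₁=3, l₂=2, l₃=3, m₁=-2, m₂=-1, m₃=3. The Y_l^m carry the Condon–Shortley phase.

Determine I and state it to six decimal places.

m-sum 0 ✓  L=8 even ✓  1≤3≤5 ✓
Π(2lᵢ+1) = 7×5×7 = 245
triangle coeff Δ(3,2,3) = 1/3780
Σ_t [0,2]: t=0:+1/24 t=1:−1/4 t=2:+1/24 = -1/6
(3j)²=4/105 [(3 2 3; 0 0 0)], sign=+1
Σ_t [1,1]: t=1:−1/48 = -1/48
(3j)²=5/84 [(3 2 3; -2 -1 3)], sign=-1
⇒ 4πI² = 5/9
I = (-1)√(5/9/(4π)) = -0.21026104

-0.210261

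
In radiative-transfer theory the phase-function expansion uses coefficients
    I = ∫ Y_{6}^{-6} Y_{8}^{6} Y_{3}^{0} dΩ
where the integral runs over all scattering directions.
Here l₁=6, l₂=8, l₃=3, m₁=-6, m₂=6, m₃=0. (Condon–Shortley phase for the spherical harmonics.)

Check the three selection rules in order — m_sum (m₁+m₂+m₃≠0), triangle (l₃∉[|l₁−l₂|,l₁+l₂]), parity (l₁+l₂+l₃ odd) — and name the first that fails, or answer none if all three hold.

m₁+m₂+m₃ = -6 + 6 + 0 = 0  ✓
triangle: |6−8|=2 ≤ l₃=3 ≤ 6+8=14  ✓
parity: l₁+l₂+l₃ = 17 is odd  ✗

parity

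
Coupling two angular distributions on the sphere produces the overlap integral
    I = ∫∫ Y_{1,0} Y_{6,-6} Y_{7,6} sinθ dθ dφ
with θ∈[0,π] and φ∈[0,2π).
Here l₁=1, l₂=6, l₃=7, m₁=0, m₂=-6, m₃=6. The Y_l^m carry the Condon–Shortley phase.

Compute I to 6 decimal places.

0.126157

Rules hold: Σm=0, L=14 even, 5≤7≤7.
N = 3·13·15 = 585
Δ = 0!·2!·12!/15! = 1/1365
Racah Σ t=0..0: t=0:+1/518400 = 1/518400
⇒ 3j(1 6 7; 0 0 0)² = 7/195, sgn -1
Racah Σ t=0..0: t=0:+1/479001600 = 1/479001600
⇒ 3j(1 6 7; 0 -6 6)² = 1/105, sgn -1
4πI² = N·(3j₀)²·(3jₘ)² = 1/5
I = +1·√(0.2/4π) = 0.12615663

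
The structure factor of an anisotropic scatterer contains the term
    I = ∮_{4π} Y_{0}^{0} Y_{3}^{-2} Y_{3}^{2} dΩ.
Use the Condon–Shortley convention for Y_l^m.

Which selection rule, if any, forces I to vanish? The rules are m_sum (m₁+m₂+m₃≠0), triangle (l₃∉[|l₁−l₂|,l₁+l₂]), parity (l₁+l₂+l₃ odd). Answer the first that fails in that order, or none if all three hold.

Σmᵢ = 0  ✓
l₃∈[|l₁−l₂|,l₁+l₂]=[3,3], have l₃=3  ✓
Σlᵢ = 6 ⇒ even  ✓

none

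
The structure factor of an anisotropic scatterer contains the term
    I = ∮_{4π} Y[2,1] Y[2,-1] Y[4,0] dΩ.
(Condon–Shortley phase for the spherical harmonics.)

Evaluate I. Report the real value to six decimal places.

Checks pass: Σm=0; 8 even; l₃=4∈[0,4].
(2·2+1)(2·2+1)(2·4+1) = 225
Δ: 0! 4! 4! / 9! → 1/630
sum: t=0:+1/16 = 1/16
3j²(2 2 4; 0 0 0) = Δ·Π!·Σ² = 2/35  (sign +1)
sum: t=0:+1/36 = 1/36
3j²(2 2 4; 1 -1 0) = Δ·Π!·Σ² = 8/315  (sign +1)
combine: 4πI² = 225·2/35·8/315 = 16/49
take √, sign +1: I = 0.16119702

0.161197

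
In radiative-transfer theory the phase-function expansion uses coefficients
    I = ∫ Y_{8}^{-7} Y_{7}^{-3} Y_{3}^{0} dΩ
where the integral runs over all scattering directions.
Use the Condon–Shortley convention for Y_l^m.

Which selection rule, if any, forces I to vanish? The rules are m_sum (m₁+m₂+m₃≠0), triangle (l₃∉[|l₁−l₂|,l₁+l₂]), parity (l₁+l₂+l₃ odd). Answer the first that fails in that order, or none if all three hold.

m_sum

m₁+m₂+m₃ = -7 − 3 + 0 = -10  ✗
triangle: |8−7|=1 ≤ l₃=3 ≤ 8+7=15
parity: l₁+l₂+l₃ = 18 is even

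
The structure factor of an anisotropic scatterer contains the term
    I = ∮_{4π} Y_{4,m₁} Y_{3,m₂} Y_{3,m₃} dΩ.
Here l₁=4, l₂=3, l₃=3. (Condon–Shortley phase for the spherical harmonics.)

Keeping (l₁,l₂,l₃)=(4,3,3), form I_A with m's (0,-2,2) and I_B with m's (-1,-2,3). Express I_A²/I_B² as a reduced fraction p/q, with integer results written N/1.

49/30

Shared (l₁,l₂,l₃)=(4,3,3): N and (l;000)² cancel in I_A²/I_B².
A: Δ = 4!·4!·2!/11! = 1/34650; Racah Σ t=0..1: t=0:+1/576 t=1:−1/72 = -7/576; ⇒ 3j(4 3 3; 0 -2 2)² = 7/198, sgn +1
B: Δ = 4!·4!·2!/11! = 1/34650; Racah Σ t=1..1: t=1:−1/288 = -1/288; ⇒ 3j(4 3 3; -1 -2 3)² = 5/231, sgn -1
I_A²/I_B² = (7/198)/(5/231) = 49/30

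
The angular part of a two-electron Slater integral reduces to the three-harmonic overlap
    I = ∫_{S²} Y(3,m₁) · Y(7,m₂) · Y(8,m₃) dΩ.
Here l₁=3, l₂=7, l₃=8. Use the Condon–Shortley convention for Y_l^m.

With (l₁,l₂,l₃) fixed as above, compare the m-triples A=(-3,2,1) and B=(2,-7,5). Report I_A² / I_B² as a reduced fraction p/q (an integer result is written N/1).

l's match ⇒ only the (l;m) 3-j factors differ between A and B.
A: triangle coeff Δ(3,7,8) = 1/5290740; Σ_t [2,2]: t=2:+1/29030400 = 1/29030400; (3j)²=54/4199 [(3 7 8; -3 2 1)], sign=-1
B: triangle coeff Δ(3,7,8) = 1/5290740; Σ_t [0,0]: t=0:+1/5748019200 = 1/5748019200; (3j)²=13/5814 [(3 7 8; 2 -7 5)], sign=-1
I_A²/I_B² = (54/4199)/(13/5814) = 972/169

972/169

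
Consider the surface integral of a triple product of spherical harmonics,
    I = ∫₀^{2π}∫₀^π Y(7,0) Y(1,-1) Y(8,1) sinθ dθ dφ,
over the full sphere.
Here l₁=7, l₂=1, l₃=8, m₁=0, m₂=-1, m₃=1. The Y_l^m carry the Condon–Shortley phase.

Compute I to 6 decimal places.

-0.183585

Rules hold: Σm=0, L=16 even, 6≤8≤8.
N = 15·3·17 = 765
Δ = 0!·14!·2!/17! = 1/2040
Racah Σ t=0..0: t=0:+1/25401600 = 1/25401600
⇒ 3j(7 1 8; 0 0 0)² = 8/255, sgn +1
Racah Σ t=0..0: t=0:+1/50803200 = 1/50803200
⇒ 3j(7 1 8; 0 -1 1)² = 3/170, sgn -1
4πI² = N·(3j₀)²·(3jₘ)² = 36/85
I = -1·√(0.423529/4π) = -0.18358486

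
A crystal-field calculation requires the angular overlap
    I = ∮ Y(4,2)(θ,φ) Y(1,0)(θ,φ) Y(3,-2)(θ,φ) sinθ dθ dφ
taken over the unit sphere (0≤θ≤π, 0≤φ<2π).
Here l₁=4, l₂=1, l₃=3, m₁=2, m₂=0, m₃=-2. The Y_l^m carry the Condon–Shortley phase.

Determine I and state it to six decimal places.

Rules hold: Σm=0, L=8 even, 3≤3≤5.
N = 9·3·7 = 189
Δ = 2!·6!·0!/9! = 1/252
Racah Σ t=1..1: t=1:−1/36 = -1/36
⇒ 3j(4 1 3; 0 0 0)² = 4/63, sgn +1
Racah Σ t=1..1: t=1:−1/120 = -1/120
⇒ 3j(4 1 3; 2 0 -2)² = 1/21, sgn +1
4πI² = N·(3j₀)²·(3jₘ)² = 4/7
I = +1·√(0.571429/4π) = 0.21324362

0.213244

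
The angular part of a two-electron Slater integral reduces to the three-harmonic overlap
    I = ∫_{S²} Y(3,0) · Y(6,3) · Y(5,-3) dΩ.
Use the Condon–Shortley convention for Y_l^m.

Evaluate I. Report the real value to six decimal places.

0.036034

Rules hold: Σm=0, L=14 even, 3≤5≤9.
N = 7·13·11 = 1001
Δ = 4!·2!·8!/15! = 1/675675
Racah Σ t=1..3: t=1:−1/8640 t=2:+1/2304 t=3:−1/8640 = 7/34560
⇒ 3j(3 6 5; 0 0 0)² = 7/429, sgn -1
Racah Σ t=1..3: t=1:−1/483840 t=2:+1/20160 t=3:−1/17280 = -1/96768
⇒ 3j(3 6 5; 0 3 -3)² = 1/1001, sgn -1
4πI² = N·(3j₀)²·(3jₘ)² = 7/429
I = +1·√(0.016317/4π) = 0.03603425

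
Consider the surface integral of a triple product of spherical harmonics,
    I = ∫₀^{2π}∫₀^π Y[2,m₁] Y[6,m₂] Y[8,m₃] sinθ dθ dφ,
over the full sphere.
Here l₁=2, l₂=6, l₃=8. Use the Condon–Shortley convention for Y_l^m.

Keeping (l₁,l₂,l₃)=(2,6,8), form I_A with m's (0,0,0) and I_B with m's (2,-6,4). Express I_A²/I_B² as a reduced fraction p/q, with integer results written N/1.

784/1

Same 2,6,8: normalisation and zero-m 3j drop out of the ratio.
A: Δ: 0! 4! 12! / 17! → 1/30940; sum: t=0:+1/2073600 = 1/2073600; 3j²(2 6 8; 0 0 0) = Δ·Π!·Σ² = 28/1105  (sign +1)
B: Δ: 0! 4! 12! / 17! → 1/30940; sum: t=0:+1/11496038400 = 1/11496038400; 3j²(2 6 8; 2 -6 4) = Δ·Π!·Σ² = 1/30940  (sign +1)
I_A²/I_B² = (28/1105)/(1/30940) = 784/1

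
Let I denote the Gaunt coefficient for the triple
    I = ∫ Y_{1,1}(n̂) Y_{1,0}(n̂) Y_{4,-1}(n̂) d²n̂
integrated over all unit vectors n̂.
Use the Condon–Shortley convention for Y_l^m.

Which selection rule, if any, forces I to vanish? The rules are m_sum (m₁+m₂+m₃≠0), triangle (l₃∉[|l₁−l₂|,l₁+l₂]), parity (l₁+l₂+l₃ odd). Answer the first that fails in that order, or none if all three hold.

azimuthal sum: 1 + 0 − 1 = 0  ✓
0 ≤ 4 ≤ 2 (triangle on l)  ✗
L = 1 + 1 + 4 = 6 (even)

triangle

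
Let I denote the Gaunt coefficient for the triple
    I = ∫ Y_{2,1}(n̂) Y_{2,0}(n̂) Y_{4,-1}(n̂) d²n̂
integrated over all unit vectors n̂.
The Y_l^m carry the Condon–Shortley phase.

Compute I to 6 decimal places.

-0.220728

Checks pass: Σm=0; 8 even; l₃=4∈[0,4].
(2·2+1)(2·2+1)(2·4+1) = 225
Δ: 0! 4! 4! / 9! → 1/630
sum: t=0:+1/16 = 1/16
3j²(2 2 4; 0 0 0) = Δ·Π!·Σ² = 2/35  (sign +1)
sum: t=0:+1/24 = 1/24
3j²(2 2 4; 1 0 -1) = Δ·Π!·Σ² = 1/21  (sign -1)
combine: 4πI² = 225·2/35·1/21 = 30/49
take √, sign -1: I = -0.22072812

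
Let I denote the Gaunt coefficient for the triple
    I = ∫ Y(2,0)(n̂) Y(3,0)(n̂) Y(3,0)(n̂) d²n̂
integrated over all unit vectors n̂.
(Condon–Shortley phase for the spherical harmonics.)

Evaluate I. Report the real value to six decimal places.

0.168209

m-sum 0 ✓  L=8 even ✓  1≤3≤5 ✓
Π(2lᵢ+1) = 5×7×7 = 245
triangle coeff Δ(2,3,3) = 1/3780
Σ_t [0,2]: t=0:+1/24 t=1:−1/4 t=2:+1/24 = -1/6
(3j)²=4/105 [(2 3 3; 0 0 0)], sign=+1
(m-triple is (0,0,0) — same symbol as above.)
⇒ 4πI² = 16/45
I = (+1)√(16/45/(4π)) = 0.16820883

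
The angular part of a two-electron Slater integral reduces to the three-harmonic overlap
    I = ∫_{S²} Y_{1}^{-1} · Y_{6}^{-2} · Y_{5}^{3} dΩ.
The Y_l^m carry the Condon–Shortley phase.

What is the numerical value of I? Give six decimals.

m-sum 0 ✓  L=12 even ✓  5≤5≤7 ✓
Π(2lᵢ+1) = 3×13×11 = 429
triangle coeff Δ(1,6,5) = 1/858
Σ_t [1,1]: t=1:−1/14400 = -1/14400
(3j)²=6/143 [(1 6 5; 0 0 0)], sign=+1
Σ_t [2,2]: t=2:+1/161280 = 1/161280
(3j)²=1/143 [(1 6 5; -1 -2 3)], sign=+1
⇒ 4πI² = 18/143
I = (+1)√(18/143/(4π)) = 0.10008369

0.100084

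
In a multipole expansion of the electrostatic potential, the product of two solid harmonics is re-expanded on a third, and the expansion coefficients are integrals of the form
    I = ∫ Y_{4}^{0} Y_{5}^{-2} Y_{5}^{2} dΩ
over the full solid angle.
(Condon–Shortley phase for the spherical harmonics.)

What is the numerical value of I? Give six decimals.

Checks pass: Σm=0; 14 even; l₃=5∈[1,9].
(2·4+1)(2·5+1)(2·5+1) = 1089
Δ: 4! 4! 6! / 15! → 1/3153150
sum: t=0:+1/69120 t=1:−1/1728 t=2:+1/576 t=3:−1/1728 t=4:+1/69120 = 7/11520
3j²(4 5 5; 0 0 0) = Δ·Π!·Σ² = 2/143  (sign -1)
sum: t=0:+1/20736 t=1:−1/1728 t=2:+1/1920 t=3:−1/25920 = -1/20736
3j²(4 5 5; 0 -2 2) = Δ·Π!·Σ² = 1/2574  (sign +1)
combine: 4πI² = 1089·2/143·1/2574 = 1/169
take √, sign -1: I = -0.02169960

-0.021700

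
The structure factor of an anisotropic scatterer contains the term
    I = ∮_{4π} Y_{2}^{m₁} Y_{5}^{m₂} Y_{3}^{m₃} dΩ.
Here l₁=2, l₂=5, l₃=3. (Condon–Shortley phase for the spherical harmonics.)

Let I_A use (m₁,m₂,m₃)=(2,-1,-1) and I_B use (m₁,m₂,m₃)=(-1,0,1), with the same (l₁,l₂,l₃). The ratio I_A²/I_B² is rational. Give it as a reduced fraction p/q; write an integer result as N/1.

3/10

l's match ⇒ only the (l;m) 3-j factors differ between A and B.
A: triangle coeff Δ(2,5,3) = 1/2310; Σ_t [0,0]: t=0:+1/1152 = 1/1152; (3j)²=1/154 [(2 5 3; 2 -1 -1)], sign=+1
B: triangle coeff Δ(2,5,3) = 1/2310; Σ_t [3,3]: t=3:−1/288 = -1/288; (3j)²=5/231 [(2 5 3; -1 0 1)], sign=-1
I_A²/I_B² = (1/154)/(5/231) = 3/10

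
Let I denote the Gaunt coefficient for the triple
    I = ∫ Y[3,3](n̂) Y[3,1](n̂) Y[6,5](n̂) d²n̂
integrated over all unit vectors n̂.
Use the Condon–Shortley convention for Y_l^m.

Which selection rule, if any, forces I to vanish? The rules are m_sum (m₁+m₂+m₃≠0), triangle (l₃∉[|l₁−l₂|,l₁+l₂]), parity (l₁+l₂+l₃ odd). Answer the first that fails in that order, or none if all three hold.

azimuthal sum: 3 + 1 + 5 = 9  ✗
0 ≤ 6 ≤ 6 (triangle on l)
L = 3 + 3 + 6 = 12 (even)

m_sum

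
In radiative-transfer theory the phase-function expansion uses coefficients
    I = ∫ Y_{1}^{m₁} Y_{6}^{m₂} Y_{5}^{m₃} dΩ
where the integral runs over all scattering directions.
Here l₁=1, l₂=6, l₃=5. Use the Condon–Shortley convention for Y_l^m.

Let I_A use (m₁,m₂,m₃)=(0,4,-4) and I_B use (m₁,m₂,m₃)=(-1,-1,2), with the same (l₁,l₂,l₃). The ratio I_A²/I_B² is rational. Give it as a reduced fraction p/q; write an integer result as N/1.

2/1

Shared (l₁,l₂,l₃)=(1,6,5): N and (l;000)² cancel in I_A²/I_B².
A: Δ = 2!·0!·10!/13! = 1/858; Racah Σ t=1..1: t=1:−1/362880 = -1/362880; ⇒ 3j(1 6 5; 0 4 -4)² = 10/429, sgn +1
B: Δ = 2!·0!·10!/13! = 1/858; Racah Σ t=2..2: t=2:+1/60480 = 1/60480; ⇒ 3j(1 6 5; -1 -1 2)² = 5/429, sgn -1
I_A²/I_B² = (10/429)/(5/429) = 2/1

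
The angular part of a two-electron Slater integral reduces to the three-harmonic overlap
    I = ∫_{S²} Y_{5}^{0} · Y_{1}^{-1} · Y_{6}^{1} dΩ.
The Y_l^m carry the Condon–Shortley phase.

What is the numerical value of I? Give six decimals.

m-sum 0 ✓  L=12 even ✓  4≤6≤6 ✓
Π(2lᵢ+1) = 11×3×13 = 429
triangle coeff Δ(5,1,6) = 1/858
Σ_t [0,0]: t=0:+1/14400 = 1/14400
(3j)²=6/143 [(5 1 6; 0 0 0)], sign=+1
Σ_t [0,0]: t=0:+1/28800 = 1/28800
(3j)²=7/286 [(5 1 6; 0 -1 1)], sign=-1
⇒ 4πI² = 63/143
I = (-1)√(63/143/(4π)) = -0.18723944

-0.187239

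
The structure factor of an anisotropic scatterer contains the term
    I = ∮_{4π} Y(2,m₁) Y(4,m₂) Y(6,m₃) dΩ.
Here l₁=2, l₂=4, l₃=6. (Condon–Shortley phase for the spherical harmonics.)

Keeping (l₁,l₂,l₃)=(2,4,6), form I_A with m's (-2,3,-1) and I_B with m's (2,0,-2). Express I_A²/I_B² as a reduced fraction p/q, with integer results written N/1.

Same 2,4,6: normalisation and zero-m 3j drop out of the ratio.
A: Δ: 0! 4! 8! / 13! → 1/6435; sum: t=0:+1/120960 = 1/120960; 3j²(2 4 6; -2 3 -1) = Δ·Π!·Σ² = 1/1287  (sign -1)
B: Δ: 0! 4! 8! / 13! → 1/6435; sum: t=0:+1/13824 = 1/13824; 3j²(2 4 6; 2 0 -2) = Δ·Π!·Σ² = 14/1287  (sign +1)
I_A²/I_B² = (1/1287)/(14/1287) = 1/14

1/14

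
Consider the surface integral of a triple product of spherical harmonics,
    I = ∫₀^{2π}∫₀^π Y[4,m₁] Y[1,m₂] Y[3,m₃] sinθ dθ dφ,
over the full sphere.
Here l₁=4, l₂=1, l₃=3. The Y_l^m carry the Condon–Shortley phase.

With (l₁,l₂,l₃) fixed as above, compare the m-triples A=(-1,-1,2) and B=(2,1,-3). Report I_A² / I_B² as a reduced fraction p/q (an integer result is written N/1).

3/1

Same 4,1,3: normalisation and zero-m 3j drop out of the ratio.
A: Δ: 2! 6! 0! / 9! → 1/252; sum: t=0:+1/240 = 1/240; 3j²(4 1 3; -1 -1 2) = Δ·Π!·Σ² = 1/84  (sign -1)
B: Δ: 2! 6! 0! / 9! → 1/252; sum: t=2:+1/1440 = 1/1440; 3j²(4 1 3; 2 1 -3) = Δ·Π!·Σ² = 1/252  (sign +1)
I_A²/I_B² = (1/84)/(1/252) = 3/1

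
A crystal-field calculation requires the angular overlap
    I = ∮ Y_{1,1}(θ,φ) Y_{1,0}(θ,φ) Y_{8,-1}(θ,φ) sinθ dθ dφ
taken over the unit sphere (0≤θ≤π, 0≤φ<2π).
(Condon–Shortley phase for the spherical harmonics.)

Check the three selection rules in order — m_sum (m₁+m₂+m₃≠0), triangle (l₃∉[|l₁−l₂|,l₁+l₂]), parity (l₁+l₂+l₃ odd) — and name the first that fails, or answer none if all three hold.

azimuthal sum: 1 + 0 − 1 = 0  ✓
0 ≤ 8 ≤ 2 (triangle on l)  ✗
L = 1 + 1 + 8 = 10 (even)

triangle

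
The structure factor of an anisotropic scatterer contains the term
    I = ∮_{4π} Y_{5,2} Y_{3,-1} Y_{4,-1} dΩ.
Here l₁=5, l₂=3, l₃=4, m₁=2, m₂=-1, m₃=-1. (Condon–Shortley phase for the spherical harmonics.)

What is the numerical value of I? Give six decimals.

0.148044

m-sum 0 ✓  L=12 even ✓  2≤4≤8 ✓
Π(2lᵢ+1) = 11×7×9 = 693
triangle coeff Δ(5,3,4) = 1/180180
Σ_t [1,3]: t=1:−1/576 t=2:+1/144 t=3:−1/576 = 1/288
(3j)²=20/1001 [(5 3 4; 0 0 0)], sign=+1
Σ_t [0,2]: t=0:+1/1728 t=1:−1/288 t=2:+1/960 = -1/540
(3j)²=128/6435 [(5 3 4; 2 -1 -1)], sign=+1
⇒ 4πI² = 512/1859
I = (+1)√(512/1859/(4π)) = 0.14804384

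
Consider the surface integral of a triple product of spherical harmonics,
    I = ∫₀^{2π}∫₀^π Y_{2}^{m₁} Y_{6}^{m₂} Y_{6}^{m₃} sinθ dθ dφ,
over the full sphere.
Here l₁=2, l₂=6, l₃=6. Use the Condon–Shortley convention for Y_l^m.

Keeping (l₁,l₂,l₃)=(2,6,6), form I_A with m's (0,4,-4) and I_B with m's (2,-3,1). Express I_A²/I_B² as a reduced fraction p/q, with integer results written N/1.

l's match ⇒ only the (l;m) 3-j factors differ between A and B.
A: triangle coeff Δ(2,6,6) = 1/90090; Σ_t [0,2]: t=0:+1/14515200 t=1:−1/362880 t=2:+1/322560 = 1/2419200; (3j)²=2/5005 [(2 6 6; 0 4 -4)], sign=+1
B: triangle coeff Δ(2,6,6) = 1/90090; Σ_t [0,0]: t=0:+1/120960 = 1/120960; (3j)²=24/1001 [(2 6 6; 2 -3 1)], sign=-1
I_A²/I_B² = (2/5005)/(24/1001) = 1/60

1/60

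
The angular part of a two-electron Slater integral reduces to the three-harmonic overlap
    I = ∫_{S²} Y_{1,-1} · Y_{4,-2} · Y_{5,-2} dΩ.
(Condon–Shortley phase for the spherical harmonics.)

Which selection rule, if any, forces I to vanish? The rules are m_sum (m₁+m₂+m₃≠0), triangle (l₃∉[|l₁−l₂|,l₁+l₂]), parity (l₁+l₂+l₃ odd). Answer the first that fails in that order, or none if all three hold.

m_sum

m₁+m₂+m₃ = -1 − 2 − 2 = -5  ✗
triangle: |1−4|=3 ≤ l₃=5 ≤ 1+4=5
parity: l₁+l₂+l₃ = 10 is even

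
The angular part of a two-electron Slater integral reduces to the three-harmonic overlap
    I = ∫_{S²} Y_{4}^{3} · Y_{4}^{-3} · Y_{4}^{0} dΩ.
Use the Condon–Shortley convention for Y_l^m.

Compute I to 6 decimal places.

Checks pass: Σm=0; 12 even; l₃=4∈[0,8].
(2·4+1)(2·4+1)(2·4+1) = 729
Δ: 4! 4! 4! / 13! → 1/450450
sum: t=0:+1/13824 t=1:−1/216 t=2:+1/64 t=3:−1/216 t=4:+1/13824 = 5/768
3j²(4 4 4; 0 0 0) = Δ·Π!·Σ² = 18/1001  (sign +1)
sum: t=0:+1/864 t=1:−1/3456 = 1/1152
3j²(4 4 4; 3 -3 0) = Δ·Π!·Σ² = 7/286  (sign +1)
combine: 4πI² = 729·18/1001·7/286 = 6561/20449
take √, sign +1: I = 0.15978796

0.159788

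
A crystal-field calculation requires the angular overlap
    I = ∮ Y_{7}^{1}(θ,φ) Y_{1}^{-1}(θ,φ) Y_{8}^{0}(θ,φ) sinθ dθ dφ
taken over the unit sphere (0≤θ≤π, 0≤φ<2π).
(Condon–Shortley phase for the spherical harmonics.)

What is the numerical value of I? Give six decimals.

Rules hold: Σm=0, L=16 even, 6≤8≤8.
N = 15·3·17 = 765
Δ = 0!·14!·2!/17! = 1/2040
Racah Σ t=0..0: t=0:+1/25401600 = 1/25401600
⇒ 3j(7 1 8; 0 0 0)² = 8/255, sgn +1
Racah Σ t=0..0: t=0:+1/58060800 = 1/58060800
⇒ 3j(7 1 8; 1 -1 0)² = 7/510, sgn +1
4πI² = N·(3j₀)²·(3jₘ)² = 28/85
I = +1·√(0.329412/4π) = 0.16190663

0.161907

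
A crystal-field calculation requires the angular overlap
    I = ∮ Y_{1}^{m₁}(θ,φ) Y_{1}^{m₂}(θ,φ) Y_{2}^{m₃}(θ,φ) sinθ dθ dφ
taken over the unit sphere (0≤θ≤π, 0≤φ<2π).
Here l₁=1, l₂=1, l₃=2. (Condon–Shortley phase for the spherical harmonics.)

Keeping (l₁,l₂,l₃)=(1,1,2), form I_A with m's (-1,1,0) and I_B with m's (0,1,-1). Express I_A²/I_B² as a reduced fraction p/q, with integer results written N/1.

Shared (l₁,l₂,l₃)=(1,1,2): N and (l;000)² cancel in I_A²/I_B².
A: Δ = 0!·2!·2!/5! = 1/30; Racah Σ t=0..0: t=0:+1/4 = 1/4; ⇒ 3j(1 1 2; -1 1 0)² = 1/30, sgn +1
B: Δ = 0!·2!·2!/5! = 1/30; Racah Σ t=0..0: t=0:+1/2 = 1/2; ⇒ 3j(1 1 2; 0 1 -1)² = 1/10, sgn -1
I_A²/I_B² = (1/30)/(1/10) = 1/3

1/3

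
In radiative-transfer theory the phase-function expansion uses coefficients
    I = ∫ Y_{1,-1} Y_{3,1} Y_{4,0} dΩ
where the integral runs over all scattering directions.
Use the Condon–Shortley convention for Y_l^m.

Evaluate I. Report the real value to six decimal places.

Checks pass: Σm=0; 8 even; l₃=4∈[2,4].
(2·1+1)(2·3+1)(2·4+1) = 189
Δ: 0! 2! 6! / 9! → 1/252
sum: t=0:+1/36 = 1/36
3j²(1 3 4; 0 0 0) = Δ·Π!·Σ² = 4/63  (sign +1)
sum: t=0:+1/96 = 1/96
3j²(1 3 4; -1 1 0) = Δ·Π!·Σ² = 1/42  (sign +1)
combine: 4πI² = 189·4/63·1/42 = 2/7
take √, sign +1: I = 0.15078601

0.150786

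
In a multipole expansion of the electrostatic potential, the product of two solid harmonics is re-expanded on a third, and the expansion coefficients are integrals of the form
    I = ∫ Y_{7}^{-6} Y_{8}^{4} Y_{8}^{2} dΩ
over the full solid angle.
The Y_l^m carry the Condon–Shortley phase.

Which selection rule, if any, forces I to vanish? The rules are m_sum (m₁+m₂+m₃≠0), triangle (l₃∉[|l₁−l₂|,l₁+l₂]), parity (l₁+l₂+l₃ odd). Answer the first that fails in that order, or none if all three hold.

parity

m₁+m₂+m₃ = -6 + 4 + 2 = 0  ✓
triangle: |7−8|=1 ≤ l₃=8 ≤ 7+8=15  ✓
parity: l₁+l₂+l₃ = 23 is odd  ✗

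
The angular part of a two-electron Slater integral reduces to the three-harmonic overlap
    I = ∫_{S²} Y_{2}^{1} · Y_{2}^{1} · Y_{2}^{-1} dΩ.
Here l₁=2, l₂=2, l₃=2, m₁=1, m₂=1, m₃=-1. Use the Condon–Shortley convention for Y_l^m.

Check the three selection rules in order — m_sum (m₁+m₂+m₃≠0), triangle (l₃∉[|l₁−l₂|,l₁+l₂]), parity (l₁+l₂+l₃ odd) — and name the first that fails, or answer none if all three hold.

m_sum

Σmᵢ = 1  ✗
l₃∈[|l₁−l₂|,l₁+l₂]=[0,4], have l₃=2
Σlᵢ = 6 ⇒ even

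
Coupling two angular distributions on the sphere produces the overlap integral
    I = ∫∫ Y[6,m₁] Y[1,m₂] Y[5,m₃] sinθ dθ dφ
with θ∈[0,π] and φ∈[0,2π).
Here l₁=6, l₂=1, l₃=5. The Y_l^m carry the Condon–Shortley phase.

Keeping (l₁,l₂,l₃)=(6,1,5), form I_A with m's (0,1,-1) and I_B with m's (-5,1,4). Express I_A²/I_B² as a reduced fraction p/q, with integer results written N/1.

3/11

Shared (l₁,l₂,l₃)=(6,1,5): N and (l;000)² cancel in I_A²/I_B².
A: Δ = 2!·10!·0!/13! = 1/858; Racah Σ t=2..2: t=2:+1/34560 = 1/34560; ⇒ 3j(6 1 5; 0 1 -1)² = 5/286, sgn +1
B: Δ = 2!·10!·0!/13! = 1/858; Racah Σ t=2..2: t=2:+1/725760 = 1/725760; ⇒ 3j(6 1 5; -5 1 4)² = 5/78, sgn -1
I_A²/I_B² = (5/286)/(5/78) = 3/11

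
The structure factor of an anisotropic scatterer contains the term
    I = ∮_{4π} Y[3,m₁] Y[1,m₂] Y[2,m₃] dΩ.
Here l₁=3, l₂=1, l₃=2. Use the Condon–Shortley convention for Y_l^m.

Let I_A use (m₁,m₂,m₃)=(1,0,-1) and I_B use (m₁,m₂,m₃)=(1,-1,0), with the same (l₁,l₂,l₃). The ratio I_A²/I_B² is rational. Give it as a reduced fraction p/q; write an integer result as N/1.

l's match ⇒ only the (l;m) 3-j factors differ between A and B.
A: triangle coeff Δ(3,1,2) = 1/105; Σ_t [1,1]: t=1:−1/6 = -1/6; (3j)²=8/105 [(3 1 2; 1 0 -1)], sign=+1
B: triangle coeff Δ(3,1,2) = 1/105; Σ_t [0,0]: t=0:+1/8 = 1/8; (3j)²=2/35 [(3 1 2; 1 -1 0)], sign=+1
I_A²/I_B² = (8/105)/(2/35) = 4/3

4/3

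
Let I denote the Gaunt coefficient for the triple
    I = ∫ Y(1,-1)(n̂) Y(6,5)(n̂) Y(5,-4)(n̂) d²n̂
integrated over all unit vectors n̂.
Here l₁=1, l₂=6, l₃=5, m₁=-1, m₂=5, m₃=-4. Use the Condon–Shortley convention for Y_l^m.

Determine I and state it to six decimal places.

Rules hold: Σm=0, L=12 even, 5≤5≤7.
N = 3·13·11 = 429
Δ = 2!·0!·10!/13! = 1/858
Racah Σ t=1..1: t=1:−1/14400 = -1/14400
⇒ 3j(1 6 5; 0 0 0)² = 6/143, sgn +1
Racah Σ t=2..2: t=2:+1/725760 = 1/725760
⇒ 3j(1 6 5; -1 5 -4)² = 5/78, sgn -1
4πI² = N·(3j₀)²·(3jₘ)² = 15/13
I = -1·√(1.15385/4π) = -0.30301841

-0.303018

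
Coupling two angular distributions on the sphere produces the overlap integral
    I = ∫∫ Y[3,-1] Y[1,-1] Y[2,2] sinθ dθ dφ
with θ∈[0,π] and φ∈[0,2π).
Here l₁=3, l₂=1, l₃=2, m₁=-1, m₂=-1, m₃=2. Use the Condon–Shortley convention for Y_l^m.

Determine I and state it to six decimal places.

-0.082589

Rules hold: Σm=0, L=6 even, 2≤2≤4.
N = 7·3·5 = 105
Δ = 2!·4!·0!/7! = 1/105
Racah Σ t=1..1: t=1:−1/4 = -1/4
⇒ 3j(3 1 2; 0 0 0)² = 3/35, sgn -1
Racah Σ t=0..0: t=0:+1/48 = 1/48
⇒ 3j(3 1 2; -1 -1 2)² = 1/105, sgn +1
4πI² = N·(3j₀)²·(3jₘ)² = 3/35
I = -1·√(0.0857143/4π) = -0.08258890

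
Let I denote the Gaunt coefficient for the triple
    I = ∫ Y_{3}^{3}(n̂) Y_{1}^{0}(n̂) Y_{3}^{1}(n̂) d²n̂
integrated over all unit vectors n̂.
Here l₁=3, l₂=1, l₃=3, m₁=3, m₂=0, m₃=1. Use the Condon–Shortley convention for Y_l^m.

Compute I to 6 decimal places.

Σmᵢ = 4 ≠ 0, so the φ-integral vanishes; I = 0

0.000000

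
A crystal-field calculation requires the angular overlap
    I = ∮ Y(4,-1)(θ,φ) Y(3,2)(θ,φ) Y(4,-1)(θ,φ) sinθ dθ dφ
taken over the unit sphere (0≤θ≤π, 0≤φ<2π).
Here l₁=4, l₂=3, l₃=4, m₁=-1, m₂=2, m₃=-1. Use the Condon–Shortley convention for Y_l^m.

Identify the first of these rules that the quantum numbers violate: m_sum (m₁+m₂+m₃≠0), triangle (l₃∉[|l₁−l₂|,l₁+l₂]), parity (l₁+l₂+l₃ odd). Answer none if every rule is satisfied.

parity

Σmᵢ = 0  ✓
l₃∈[|l₁−l₂|,l₁+l₂]=[1,7], have l₃=4  ✓
Σlᵢ = 11 ⇒ odd  ✗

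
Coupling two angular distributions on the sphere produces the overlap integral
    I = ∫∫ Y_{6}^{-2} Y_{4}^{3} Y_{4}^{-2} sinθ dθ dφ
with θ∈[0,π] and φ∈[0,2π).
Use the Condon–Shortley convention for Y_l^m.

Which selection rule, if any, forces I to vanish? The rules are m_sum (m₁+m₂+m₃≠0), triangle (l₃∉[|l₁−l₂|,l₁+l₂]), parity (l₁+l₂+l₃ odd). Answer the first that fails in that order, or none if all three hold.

m₁+m₂+m₃ = -2 + 3 − 2 = -1  ✗
triangle: |6−4|=2 ≤ l₃=4 ≤ 6+4=10
parity: l₁+l₂+l₃ = 14 is even

m_sum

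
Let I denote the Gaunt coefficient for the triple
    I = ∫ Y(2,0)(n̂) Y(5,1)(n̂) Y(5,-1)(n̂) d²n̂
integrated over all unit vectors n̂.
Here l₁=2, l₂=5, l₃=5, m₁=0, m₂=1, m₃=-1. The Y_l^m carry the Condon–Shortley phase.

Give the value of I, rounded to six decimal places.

m-sum 0 ✓  L=12 even ✓  3≤5≤7 ✓
Π(2lᵢ+1) = 5×11×11 = 605
triangle coeff Δ(2,5,5) = 1/38610
Σ_t [0,2]: t=0:+1/2880 t=1:−1/576 t=2:+1/2880 = -1/960
(3j)²=10/429 [(2 5 5; 0 0 0)], sign=+1
Σ_t [0,2]: t=0:+1/5760 t=1:−1/720 t=2:+1/2304 = -1/1280
(3j)²=27/1430 [(2 5 5; 0 1 -1)], sign=-1
⇒ 4πI² = 45/169
I = (-1)√(45/169/(4π)) = -0.14556534

-0.145565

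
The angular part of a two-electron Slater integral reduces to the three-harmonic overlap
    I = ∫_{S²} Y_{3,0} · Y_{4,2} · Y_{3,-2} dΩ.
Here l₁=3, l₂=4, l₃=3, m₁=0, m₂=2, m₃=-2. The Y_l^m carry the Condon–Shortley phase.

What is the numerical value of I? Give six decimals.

-0.044418

m-sum 0 ✓  L=10 even ✓  1≤3≤7 ✓
Π(2lᵢ+1) = 7×9×7 = 441
triangle coeff Δ(3,4,3) = 1/34650
Σ_t [1,3]: t=1:−1/72 t=2:+1/16 t=3:−1/72 = 5/144
(3j)²=2/77 [(3 4 3; 0 0 0)], sign=-1
Σ_t [2,3]: t=2:+1/96 t=3:−1/72 = -1/288
(3j)²=1/462 [(3 4 3; 0 2 -2)], sign=+1
⇒ 4πI² = 3/121
I = (-1)√(3/121/(4π)) = -0.04441841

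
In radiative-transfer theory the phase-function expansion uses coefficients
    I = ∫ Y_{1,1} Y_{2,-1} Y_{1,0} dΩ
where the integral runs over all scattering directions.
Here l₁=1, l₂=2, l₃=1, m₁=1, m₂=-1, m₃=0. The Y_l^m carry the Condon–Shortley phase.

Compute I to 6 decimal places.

-0.218510

Rules hold: Σm=0, L=4 even, 1≤1≤3.
N = 3·5·3 = 45
Δ = 2!·0!·2!/5! = 1/30
Racah Σ t=1..1: t=1:−1/1 = -1/1
⇒ 3j(1 2 1; 0 0 0)² = 2/15, sgn +1
Racah Σ t=0..0: t=0:+1/2 = 1/2
⇒ 3j(1 2 1; 1 -1 0)² = 1/10, sgn -1
4πI² = N·(3j₀)²·(3jₘ)² = 3/5
I = -1·√(0.6/4π) = -0.21850969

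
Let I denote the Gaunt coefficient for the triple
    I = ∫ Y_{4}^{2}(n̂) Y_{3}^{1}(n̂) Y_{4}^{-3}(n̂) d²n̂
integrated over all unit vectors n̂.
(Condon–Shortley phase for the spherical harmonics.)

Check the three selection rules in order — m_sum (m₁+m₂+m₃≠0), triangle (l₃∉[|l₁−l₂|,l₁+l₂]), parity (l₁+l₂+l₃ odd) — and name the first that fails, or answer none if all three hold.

m₁+m₂+m₃ = 2 + 1 − 3 = 0  ✓
triangle: |4−3|=1 ≤ l₃=4 ≤ 4+3=7  ✓
parity: l₁+l₂+l₃ = 11 is odd  ✗

parity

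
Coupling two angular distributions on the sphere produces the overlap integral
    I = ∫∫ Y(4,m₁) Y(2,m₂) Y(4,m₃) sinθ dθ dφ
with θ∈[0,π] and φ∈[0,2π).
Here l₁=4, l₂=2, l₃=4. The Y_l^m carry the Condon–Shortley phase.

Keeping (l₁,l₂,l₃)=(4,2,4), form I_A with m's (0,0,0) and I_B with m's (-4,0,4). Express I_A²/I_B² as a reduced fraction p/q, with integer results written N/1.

25/49

Same 4,2,4: normalisation and zero-m 3j drop out of the ratio.
A: Δ: 2! 6! 2! / 11! → 1/13860; sum: t=0:+1/192 t=1:−1/36 t=2:+1/192 = -5/288; 3j²(4 2 4; 0 0 0) = Δ·Π!·Σ² = 20/693  (sign -1)
B: Δ: 2! 6! 2! / 11! → 1/13860; sum: t=2:+1/2880 = 1/2880; 3j²(4 2 4; -4 0 4) = Δ·Π!·Σ² = 28/495  (sign +1)
I_A²/I_B² = (20/693)/(28/495) = 25/49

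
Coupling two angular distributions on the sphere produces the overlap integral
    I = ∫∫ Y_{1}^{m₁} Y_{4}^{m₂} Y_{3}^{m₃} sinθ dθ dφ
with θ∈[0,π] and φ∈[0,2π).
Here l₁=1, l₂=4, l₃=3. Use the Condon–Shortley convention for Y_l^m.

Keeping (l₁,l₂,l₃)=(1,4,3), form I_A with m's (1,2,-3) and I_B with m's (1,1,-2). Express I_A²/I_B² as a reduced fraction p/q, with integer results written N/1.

1/3

Same 1,4,3: normalisation and zero-m 3j drop out of the ratio.
A: Δ: 2! 0! 6! / 9! → 1/252; sum: t=0:+1/1440 = 1/1440; 3j²(1 4 3; 1 2 -3) = Δ·Π!·Σ² = 1/252  (sign +1)
B: Δ: 2! 0! 6! / 9! → 1/252; sum: t=0:+1/240 = 1/240; 3j²(1 4 3; 1 1 -2) = Δ·Π!·Σ² = 1/84  (sign -1)
I_A²/I_B² = (1/252)/(1/84) = 1/3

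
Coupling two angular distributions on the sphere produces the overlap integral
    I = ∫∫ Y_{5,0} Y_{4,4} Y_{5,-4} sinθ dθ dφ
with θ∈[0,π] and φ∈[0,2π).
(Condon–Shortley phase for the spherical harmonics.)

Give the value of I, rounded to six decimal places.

Rules hold: Σm=0, L=14 even, 1≤5≤9.
N = 11·9·11 = 1089
Δ = 4!·6!·4!/15! = 1/3153150
Racah Σ t=0..4: t=0:+1/69120 t=1:−1/1728 t=2:+1/576 t=3:−1/1728 t=4:+1/69120 = 7/11520
⇒ 3j(5 4 5; 0 0 0)² = 2/143, sgn -1
Racah Σ t=4..4: t=4:+1/69120 = 1/69120
⇒ 3j(5 4 5; 0 4 -4)² = 2/143, sgn -1
4πI² = N·(3j₀)²·(3jₘ)² = 36/169
I = +1·√(0.213018/4π) = 0.13019760

0.130198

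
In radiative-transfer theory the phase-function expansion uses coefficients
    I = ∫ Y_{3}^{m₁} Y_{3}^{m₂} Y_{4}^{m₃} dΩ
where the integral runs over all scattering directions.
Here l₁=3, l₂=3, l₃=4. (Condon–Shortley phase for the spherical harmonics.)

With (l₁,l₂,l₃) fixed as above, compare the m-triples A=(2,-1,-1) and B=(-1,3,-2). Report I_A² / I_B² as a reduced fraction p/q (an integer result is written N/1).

16/27

Same 3,3,4: normalisation and zero-m 3j drop out of the ratio.
A: Δ: 2! 4! 4! / 11! → 1/34650; sum: t=0:+1/48 t=1:−1/144 = 1/72; 3j²(3 3 4; 2 -1 -1) = Δ·Π!·Σ² = 16/693  (sign -1)
B: Δ: 2! 4! 4! / 11! → 1/34650; sum: t=2:+1/192 = 1/192; 3j²(3 3 4; -1 3 -2) = Δ·Π!·Σ² = 3/77  (sign +1)
I_A²/I_B² = (16/693)/(3/77) = 16/27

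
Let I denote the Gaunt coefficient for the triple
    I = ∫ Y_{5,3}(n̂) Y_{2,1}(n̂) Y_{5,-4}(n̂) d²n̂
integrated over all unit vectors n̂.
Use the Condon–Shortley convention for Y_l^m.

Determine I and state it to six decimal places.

0.196098

Rules hold: Σm=0, L=12 even, 3≤5≤7.
N = 11·5·11 = 605
Δ = 2!·8!·2!/13! = 1/38610
Racah Σ t=0..2: t=0:+1/2880 t=1:−1/576 t=2:+1/2880 = -1/960
⇒ 3j(5 2 5; 0 0 0)² = 10/429, sgn +1
Racah Σ t=1..2: t=1:−1/10080 t=2:+1/80640 = -1/11520
⇒ 3j(5 2 5; 3 1 -4)² = 49/1430, sgn +1
4πI² = N·(3j₀)²·(3jₘ)² = 245/507
I = +1·√(0.483235/4π) = 0.19609844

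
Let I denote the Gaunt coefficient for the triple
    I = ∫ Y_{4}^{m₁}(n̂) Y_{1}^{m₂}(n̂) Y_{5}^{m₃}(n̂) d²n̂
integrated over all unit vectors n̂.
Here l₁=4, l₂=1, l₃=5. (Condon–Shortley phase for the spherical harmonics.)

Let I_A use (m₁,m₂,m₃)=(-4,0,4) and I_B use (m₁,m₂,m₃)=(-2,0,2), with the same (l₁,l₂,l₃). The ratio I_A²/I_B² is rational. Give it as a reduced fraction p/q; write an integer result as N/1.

3/7

Same 4,1,5: normalisation and zero-m 3j drop out of the ratio.
A: Δ: 0! 8! 2! / 11! → 1/495; sum: t=0:+1/40320 = 1/40320; 3j²(4 1 5; -4 0 4) = Δ·Π!·Σ² = 1/55  (sign -1)
B: Δ: 0! 8! 2! / 11! → 1/495; sum: t=0:+1/1440 = 1/1440; 3j²(4 1 5; -2 0 2) = Δ·Π!·Σ² = 7/165  (sign -1)
I_A²/I_B² = (1/55)/(7/165) = 3/7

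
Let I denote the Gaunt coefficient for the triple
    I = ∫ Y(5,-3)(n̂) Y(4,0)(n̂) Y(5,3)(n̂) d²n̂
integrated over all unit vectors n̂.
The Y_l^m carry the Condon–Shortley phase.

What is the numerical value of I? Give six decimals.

m-sum 0 ✓  L=14 even ✓  1≤5≤9 ✓
Π(2lᵢ+1) = 11×9×11 = 1089
triangle coeff Δ(5,4,5) = 1/3153150
Σ_t [0,4]: t=0:+1/69120 t=1:−1/1728 t=2:+1/576 t=3:−1/1728 t=4:+1/69120 = 7/11520
(3j)²=2/143 [(5 4 5; 0 0 0)], sign=-1
Σ_t [2,4]: t=2:+1/11520 t=3:−1/4320 t=4:+1/27648 = -1/9216
(3j)²=2/143 [(5 4 5; -3 0 3)], sign=-1
⇒ 4πI² = 36/169
I = (+1)√(36/169/(4π)) = 0.13019760

0.130198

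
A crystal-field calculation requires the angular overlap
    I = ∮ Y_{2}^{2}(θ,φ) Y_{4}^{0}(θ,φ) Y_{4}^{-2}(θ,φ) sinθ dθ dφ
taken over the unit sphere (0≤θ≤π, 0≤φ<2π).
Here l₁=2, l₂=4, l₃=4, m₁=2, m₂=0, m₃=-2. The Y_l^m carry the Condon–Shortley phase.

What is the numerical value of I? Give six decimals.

Rules hold: Σm=0, L=10 even, 2≤4≤6.
N = 5·9·9 = 405
Δ = 2!·2!·6!/11! = 1/13860
Racah Σ t=0..2: t=0:+1/192 t=1:−1/36 t=2:+1/192 = -5/288
⇒ 3j(2 4 4; 0 0 0)² = 20/693, sgn -1
Racah Σ t=0..0: t=0:+1/192 = 1/192
⇒ 3j(2 4 4; 2 0 -2)² = 3/77, sgn +1
4πI² = N·(3j₀)²·(3jₘ)² = 2700/5929
I = -1·√(0.455389/4π) = -0.19036462

-0.190365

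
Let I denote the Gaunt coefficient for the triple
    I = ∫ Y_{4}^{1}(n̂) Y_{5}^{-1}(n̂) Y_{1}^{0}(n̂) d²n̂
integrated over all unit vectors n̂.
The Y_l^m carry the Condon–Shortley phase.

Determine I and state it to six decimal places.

Rules hold: Σm=0, L=10 even, 1≤1≤9.
N = 9·11·3 = 297
Δ = 8!·0!·2!/11! = 1/495
Racah Σ t=4..4: t=4:+1/576 = 1/576
⇒ 3j(4 5 1; 0 0 0)² = 5/99, sgn -1
Racah Σ t=3..3: t=3:−1/720 = -1/720
⇒ 3j(4 5 1; 1 -1 0)² = 8/165, sgn +1
4πI² = N·(3j₀)²·(3jₘ)² = 8/11
I = -1·√(0.727273/4π) = -0.24057125

-0.240571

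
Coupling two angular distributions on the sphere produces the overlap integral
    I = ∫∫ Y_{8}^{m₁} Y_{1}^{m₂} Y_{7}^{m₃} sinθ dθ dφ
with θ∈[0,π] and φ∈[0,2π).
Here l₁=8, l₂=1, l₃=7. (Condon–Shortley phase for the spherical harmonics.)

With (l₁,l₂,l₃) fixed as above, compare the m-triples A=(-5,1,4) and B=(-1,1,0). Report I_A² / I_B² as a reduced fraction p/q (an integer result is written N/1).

13/6

Shared (l₁,l₂,l₃)=(8,1,7): N and (l;000)² cancel in I_A²/I_B².
A: Δ = 2!·14!·0!/17! = 1/2040; Racah Σ t=2..2: t=2:+1/479001600 = 1/479001600; ⇒ 3j(8 1 7; -5 1 4)² = 13/340, sgn -1
B: Δ = 2!·14!·0!/17! = 1/2040; Racah Σ t=2..2: t=2:+1/50803200 = 1/50803200; ⇒ 3j(8 1 7; -1 1 0)² = 3/170, sgn -1
I_A²/I_B² = (13/340)/(3/170) = 13/6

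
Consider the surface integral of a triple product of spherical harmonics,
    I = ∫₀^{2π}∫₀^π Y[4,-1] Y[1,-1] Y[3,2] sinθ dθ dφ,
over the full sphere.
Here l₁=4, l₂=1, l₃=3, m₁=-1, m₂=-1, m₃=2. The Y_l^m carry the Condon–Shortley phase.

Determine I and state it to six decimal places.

-0.106622

Rules hold: Σm=0, L=8 even, 3≤3≤5.
N = 9·3·7 = 189
Δ = 2!·6!·0!/9! = 1/252
Racah Σ t=1..1: t=1:−1/36 = -1/36
⇒ 3j(4 1 3; 0 0 0)² = 4/63, sgn +1
Racah Σ t=0..0: t=0:+1/240 = 1/240
⇒ 3j(4 1 3; -1 -1 2)² = 1/84, sgn -1
4πI² = N·(3j₀)²·(3jₘ)² = 1/7
I = -1·√(0.142857/4π) = -0.10662181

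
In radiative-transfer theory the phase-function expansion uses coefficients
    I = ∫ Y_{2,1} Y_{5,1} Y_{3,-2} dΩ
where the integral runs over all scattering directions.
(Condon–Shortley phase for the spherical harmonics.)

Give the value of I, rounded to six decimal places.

-0.117387

m-sum 0 ✓  L=10 even ✓  3≤3≤7 ✓
Π(2lᵢ+1) = 5×11×7 = 385
triangle coeff Δ(2,5,3) = 1/2310
Σ_t [2,2]: t=2:+1/144 = 1/144
(3j)²=10/231 [(2 5 3; 0 0 0)], sign=-1
Σ_t [1,1]: t=1:−1/720 = -1/720
(3j)²=4/385 [(2 5 3; 1 1 -2)], sign=+1
⇒ 4πI² = 40/231
I = (-1)√(40/231/(4π)) = -0.11738675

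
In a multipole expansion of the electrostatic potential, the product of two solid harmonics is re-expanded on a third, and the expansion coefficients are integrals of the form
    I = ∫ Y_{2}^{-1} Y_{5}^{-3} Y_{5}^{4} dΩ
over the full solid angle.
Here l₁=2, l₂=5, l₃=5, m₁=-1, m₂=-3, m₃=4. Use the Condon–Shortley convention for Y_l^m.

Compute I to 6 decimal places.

Checks pass: Σm=0; 12 even; l₃=5∈[3,7].
(2·2+1)(2·5+1)(2·5+1) = 605
Δ: 2! 2! 8! / 13! → 1/38610
sum: t=0:+1/2880 t=1:−1/576 t=2:+1/2880 = -1/960
3j²(2 5 5; 0 0 0) = Δ·Π!·Σ² = 10/429  (sign +1)
sum: t=1:−1/10080 t=2:+1/80640 = -1/11520
3j²(2 5 5; -1 -3 4) = Δ·Π!·Σ² = 49/1430  (sign +1)
combine: 4πI² = 605·10/429·49/1430 = 245/507
take √, sign +1: I = 0.19609844

0.196098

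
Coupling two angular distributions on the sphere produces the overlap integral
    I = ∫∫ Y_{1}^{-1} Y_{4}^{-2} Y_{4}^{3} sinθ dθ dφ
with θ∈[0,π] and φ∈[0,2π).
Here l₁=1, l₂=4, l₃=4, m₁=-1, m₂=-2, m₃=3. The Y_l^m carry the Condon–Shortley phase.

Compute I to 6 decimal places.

0.000000

L=9 odd ⇒ parity kills the (l;000) factor ⇒ I = 0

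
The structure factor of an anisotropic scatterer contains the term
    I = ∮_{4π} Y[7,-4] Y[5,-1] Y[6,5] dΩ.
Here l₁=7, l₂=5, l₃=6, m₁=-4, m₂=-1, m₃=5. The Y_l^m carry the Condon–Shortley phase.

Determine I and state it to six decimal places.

m-sum 0 ✓  L=18 even ✓  2≤6≤12 ✓
Π(2lᵢ+1) = 15×11×13 = 2145
triangle coeff Δ(7,5,6) = 1/174594420
Σ_t [1,5]: t=1:−1/4147200 t=2:+1/207360 t=3:−1/82944 t=4:+1/207360 t=5:−1/4147200 = -1/345600
(3j)²=420/46189 [(7 5 6; 0 0 0)], sign=-1
Σ_t [3,4]: t=3:−1/8709120 t=4:+1/5806080 = 1/17418240
(3j)²=275/88179 [(7 5 6; -4 -1 5)], sign=-1
⇒ 4πI² = 82500/1356277
I = (+1)√(82500/1356277/(4π)) = 0.06957414

0.069574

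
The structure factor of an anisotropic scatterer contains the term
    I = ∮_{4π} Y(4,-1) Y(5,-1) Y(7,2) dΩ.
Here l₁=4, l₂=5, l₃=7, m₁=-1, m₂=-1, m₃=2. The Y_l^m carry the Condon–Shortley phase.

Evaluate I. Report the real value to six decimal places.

0.139430

m-sum 0 ✓  L=16 even ✓  1≤7≤9 ✓
Π(2lᵢ+1) = 9×11×15 = 1485
triangle coeff Δ(4,5,7) = 1/6126120
Σ_t [0,2]: t=0:+1/69120 t=1:−1/20736 t=2:+1/69120 = -1/51840
(3j)²=280/21879 [(4 5 7; 0 0 0)], sign=+1
Σ_t [0,2]: t=0:+1/138240 t=1:−1/34560 t=2:+1/103680 = -1/82944
(3j)²=125/9724 [(4 5 7; -1 -1 2)], sign=+1
⇒ 4πI² = 131250/537251
I = (+1)√(131250/537251/(4π)) = 0.13942996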